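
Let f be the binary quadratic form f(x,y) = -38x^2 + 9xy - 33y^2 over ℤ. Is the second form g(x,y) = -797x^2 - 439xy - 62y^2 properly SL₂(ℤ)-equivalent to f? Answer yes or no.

D₁ = -4935, D₂ = -4935
f is negative-definite; reduce −f:
−f: flip: (38,-9,33)→(33,9,38)
−f: reduced (well bottom): (33,9,38) with a≤c, −a<b≤a
flip sign back: reduced form of f is (-33,-9,-38)
g is negative-definite; reduce −g:
−g: flip: (797,439,62)→(62,-439,797)
−g: translate: b→57 (≡-439 mod 124), so (62,-439,797)→(62,57,33)
−g: flip: (62,57,33)→(33,-57,62)
−g: translate: b→9 (≡-57 mod 66), so (33,-57,62)→(33,9,38)
−g: reduced (well bottom): (33,9,38) with a≤c, −a<b≤a
flip sign back: reduced form of g is (-33,-9,-38)
reduced forms (-33, -9, -38) vs (-33, -9, -38) ⇒ equivalent

yes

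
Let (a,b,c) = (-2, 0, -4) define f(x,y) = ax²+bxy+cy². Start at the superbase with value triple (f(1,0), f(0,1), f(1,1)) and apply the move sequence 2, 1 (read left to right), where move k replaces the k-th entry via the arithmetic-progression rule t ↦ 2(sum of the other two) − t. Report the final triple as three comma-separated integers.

start (-2,-4,-6) = (f(1,0),f(0,1),f(1,1))
replace slot 2: 2·((-2)+(-6)) − (-4) = -12 → (-2,-12,-6)
replace slot 1: 2·((-12)+(-6)) − (-2) = -34 → (-34,-12,-6)

-34,-12,-6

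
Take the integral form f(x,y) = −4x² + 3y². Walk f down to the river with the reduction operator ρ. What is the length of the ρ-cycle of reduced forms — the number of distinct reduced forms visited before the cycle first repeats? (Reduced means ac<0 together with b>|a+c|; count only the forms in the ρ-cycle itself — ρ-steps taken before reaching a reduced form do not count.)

D = 48, ⌊√D⌋ = 6
descent: ρ → (3,6,-1)  [lands on river]
river: ρ → (-1,6,3)
ρ-cycle length = 2 (tail of 1 descent step not counted)

2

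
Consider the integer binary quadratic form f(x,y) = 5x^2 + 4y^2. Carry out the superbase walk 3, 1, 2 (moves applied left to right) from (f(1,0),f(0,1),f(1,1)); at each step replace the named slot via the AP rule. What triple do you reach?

start (5,4,9) = (f(1,0),f(0,1),f(1,1))
replace slot 3: 2·(5+4) − 9 = 9 → (5,4,9)
replace slot 1: 2·(4+9) − 5 = 21 → (21,4,9)
replace slot 2: 2·(21+9) − 4 = 56 → (21,56,9)

21,56,9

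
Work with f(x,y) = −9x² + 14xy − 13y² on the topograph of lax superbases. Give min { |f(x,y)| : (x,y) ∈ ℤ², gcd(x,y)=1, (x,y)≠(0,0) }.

translate: b→4 (≡-14 mod 18), so (9,-14,13)→(9,4,8)
flip: (9,4,8)→(8,-4,9)
reduced (well bottom): (8,-4,9) with a≤c, −a<b≤a
well minimum |f| = |-8| = 8 (negative-definite)

8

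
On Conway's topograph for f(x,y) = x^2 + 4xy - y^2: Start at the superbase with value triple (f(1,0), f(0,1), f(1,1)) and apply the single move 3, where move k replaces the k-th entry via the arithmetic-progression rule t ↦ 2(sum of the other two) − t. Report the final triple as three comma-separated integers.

start (1,-1,4) = (f(1,0),f(0,1),f(1,1))
replace slot 3: 2·(1+(-1)) − 4 = -4 → (1,-1,-4)

1,-1,-4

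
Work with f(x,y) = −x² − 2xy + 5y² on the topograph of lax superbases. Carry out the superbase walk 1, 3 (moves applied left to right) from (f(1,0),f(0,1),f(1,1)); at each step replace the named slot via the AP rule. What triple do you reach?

start (-1,5,2) = (f(1,0),f(0,1),f(1,1))
replace slot 1: 2·(5+2) − (-1) = 15 → (15,5,2)
replace slot 3: 2·(15+5) − 2 = 38 → (15,5,38)

15,5,38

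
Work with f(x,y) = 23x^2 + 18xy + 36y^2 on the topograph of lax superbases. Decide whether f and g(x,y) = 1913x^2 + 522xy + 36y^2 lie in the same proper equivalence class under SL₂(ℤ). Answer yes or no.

D₁ = -2988, D₂ = -2988
f: reduced (well bottom): (23,18,36) with a≤c, −a<b≤a
g: flip: (1913,522,36)→(36,-522,1913)
g: translate: b→-18 (≡-522 mod 72), so (36,-522,1913)→(36,-18,23)
g: flip: (36,-18,23)→(23,18,36)
g: reduced (well bottom): (23,18,36) with a≤c, −a<b≤a
reduced forms (23, 18, 36) vs (23, 18, 36) ⇒ equivalent

yes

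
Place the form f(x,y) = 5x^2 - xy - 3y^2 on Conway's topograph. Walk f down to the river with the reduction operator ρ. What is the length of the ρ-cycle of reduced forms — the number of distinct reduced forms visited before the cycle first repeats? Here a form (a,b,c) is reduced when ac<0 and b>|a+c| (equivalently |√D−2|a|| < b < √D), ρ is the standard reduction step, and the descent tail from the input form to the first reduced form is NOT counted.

D = 61, ⌊√D⌋ = 7
descent: ρ → (-3,7,1)  [lands on river]
river: ρ → (1,7,-3)
river: ρ → (-3,5,3)
river: ρ → (3,7,-1)
river: ρ → (-1,7,3)
river: ρ → (3,5,-3)
ρ-cycle length = 6 (tail of 1 descent step not counted)

6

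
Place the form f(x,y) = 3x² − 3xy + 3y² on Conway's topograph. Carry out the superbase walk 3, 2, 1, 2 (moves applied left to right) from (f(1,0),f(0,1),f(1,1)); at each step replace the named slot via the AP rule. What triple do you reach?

start (3,3,3) = (f(1,0),f(0,1),f(1,1))
replace slot 3: 2·(3+3) − 3 = 9 → (3,3,9)
replace slot 2: 2·(3+9) − 3 = 21 → (3,21,9)
replace slot 1: 2·(21+9) − 3 = 57 → (57,21,9)
replace slot 2: 2·(57+9) − 21 = 111 → (57,111,9)

57,111,9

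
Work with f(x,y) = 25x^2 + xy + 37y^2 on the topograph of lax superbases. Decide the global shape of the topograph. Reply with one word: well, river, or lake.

D = b²−4ac = 1² − 4·25·37 = -3699
D < 0 ⇒ definite ⇒ every region one sign ⇒ single well

well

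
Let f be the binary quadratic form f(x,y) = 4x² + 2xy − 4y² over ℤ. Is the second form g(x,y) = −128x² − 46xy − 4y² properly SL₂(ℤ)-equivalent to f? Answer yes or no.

D₁ = 68, D₂ = 68
river cycle of f (length 6): (-4, 6, 2), (2, 6, -4), (-4, 2, 4), (4, 6, -2), (-2, 6, 4), (4, 2, -4)
river cycle of g (length 6): (-4, 6, 2), (2, 6, -4), (-4, 2, 4), (4, 6, -2), (-2, 6, 4), (4, 2, -4)
cycles coincide ⇒ equivalent

yes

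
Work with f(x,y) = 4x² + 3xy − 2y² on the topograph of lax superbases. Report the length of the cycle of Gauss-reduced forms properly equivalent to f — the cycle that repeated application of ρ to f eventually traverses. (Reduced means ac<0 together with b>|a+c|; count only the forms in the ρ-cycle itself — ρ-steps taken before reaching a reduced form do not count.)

D = 41, ⌊√D⌋ = 6
river: ρ → (-2,5,2)
river: ρ → (2,3,-4)
river: ρ → (-4,5,1)
river: ρ → (1,5,-4)
river: ρ → (-4,3,2)
river: ρ → (2,5,-2)
river: ρ → (-2,3,4)
river: ρ → (4,5,-1)
river: ρ → (-1,5,4)
river: ρ → (4,3,-2)
ρ-cycle length = 10 (tail of 0 descent steps not counted)

10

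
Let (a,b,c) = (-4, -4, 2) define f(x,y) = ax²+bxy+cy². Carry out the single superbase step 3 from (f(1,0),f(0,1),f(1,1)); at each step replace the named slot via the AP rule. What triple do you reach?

start (-4,2,-6) = (f(1,0),f(0,1),f(1,1))
replace slot 3: 2·((-4)+2) − (-6) = 2 → (-4,2,2)

-4,2,2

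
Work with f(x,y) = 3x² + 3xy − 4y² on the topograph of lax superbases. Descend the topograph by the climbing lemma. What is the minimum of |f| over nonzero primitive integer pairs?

river: ρ → (-4,5,2)
river: ρ → (2,7,-1)
river: ρ → (-1,7,2)
river: ρ → (2,5,-4)
river: ρ → (-4,3,3)
river: ρ → (3,3,-4)
closes: descent 0, river 6
min |a| on river = 1

1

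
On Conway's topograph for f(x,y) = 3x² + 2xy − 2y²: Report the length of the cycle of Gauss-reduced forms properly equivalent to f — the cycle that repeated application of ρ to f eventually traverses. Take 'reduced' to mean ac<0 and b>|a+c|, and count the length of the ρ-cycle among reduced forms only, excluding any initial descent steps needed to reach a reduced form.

D = 28, ⌊√D⌋ = 5
river: ρ → (-2,2,3)
river: ρ → (3,4,-1)
river: ρ → (-1,4,3)
river: ρ → (3,2,-2)
ρ-cycle length = 4 (tail of 0 descent steps not counted)

4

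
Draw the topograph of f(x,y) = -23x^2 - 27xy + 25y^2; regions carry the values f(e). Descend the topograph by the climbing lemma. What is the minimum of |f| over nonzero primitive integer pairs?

descent: ρ → (25,27,-23)  [lands on river]
river: ρ → (-23,19,29)
river: ρ → (29,39,-13)
river: ρ → (-13,39,29)
river: ρ → (29,19,-23)
river: ρ → (-23,27,25)
river: ρ → (25,23,-25)
river: ρ → (-25,27,23)
river: ρ → (23,19,-29)
river: ρ → (-29,39,13)
river: ρ → (13,39,-29)
river: ρ → (-29,19,23)
river: ρ → (23,27,-25)
river: ρ → (-25,23,25)
closes: descent 1, river 14
min |a| on river = 13

13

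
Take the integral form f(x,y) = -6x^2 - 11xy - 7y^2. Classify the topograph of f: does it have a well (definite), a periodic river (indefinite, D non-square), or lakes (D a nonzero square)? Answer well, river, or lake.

D = b²−4ac = (-11)² − 4·(-6)·(-7) = -47
D < 0 ⇒ definite ⇒ every region one sign ⇒ single well

well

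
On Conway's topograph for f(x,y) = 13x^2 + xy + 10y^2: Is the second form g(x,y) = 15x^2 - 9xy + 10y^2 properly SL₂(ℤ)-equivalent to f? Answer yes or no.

D₁ = -519, D₂ = -519
f: flip: (13,1,10)→(10,-1,13)
f: reduced (well bottom): (10,-1,13) with a≤c, −a<b≤a
g: flip: (15,-9,10)→(10,9,15)
g: reduced (well bottom): (10,9,15) with a≤c, −a<b≤a
reduced forms (10, -1, 13) vs (10, 9, 15) ⇒ inequivalent

no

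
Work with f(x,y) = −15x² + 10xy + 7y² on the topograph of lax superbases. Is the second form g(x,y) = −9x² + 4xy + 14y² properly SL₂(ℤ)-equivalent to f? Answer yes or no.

D₁ = 520, D₂ = 520
river cycle of f (length 10): (7, 18, -7), (-7, 10, 15), (15, 20, -2), (-2, 20, 15), (15, 10, -7), (-7, 18, 7), (7, 10, -15), (-15, 20, 2), (2, 20, -15), (-15, 10, 7)
river cycle of g (length 6): (-9, 22, 1), (1, 22, -9), (-9, 14, 9), (9, 22, -1), (-1, 22, 9), (9, 14, -9)
cycles differ ⇒ inequivalent

no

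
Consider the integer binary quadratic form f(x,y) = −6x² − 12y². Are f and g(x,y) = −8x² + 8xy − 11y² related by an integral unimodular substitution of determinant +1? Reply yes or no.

D₁ = -288, D₂ = -288
f is negative-definite; reduce −f:
−f: reduced (well bottom): (6,0,12) with a≤c, −a<b≤a
flip sign back: reduced form of f is (-6,0,-12)
g is negative-definite; reduce −g:
−g: translate: b→8 (≡-8 mod 16), so (8,-8,11)→(8,8,11)
−g: reduced (well bottom): (8,8,11) with a≤c, −a<b≤a
flip sign back: reduced form of g is (-8,-8,-11)
reduced forms (-6, 0, -12) vs (-8, -8, -11) ⇒ inequivalent

no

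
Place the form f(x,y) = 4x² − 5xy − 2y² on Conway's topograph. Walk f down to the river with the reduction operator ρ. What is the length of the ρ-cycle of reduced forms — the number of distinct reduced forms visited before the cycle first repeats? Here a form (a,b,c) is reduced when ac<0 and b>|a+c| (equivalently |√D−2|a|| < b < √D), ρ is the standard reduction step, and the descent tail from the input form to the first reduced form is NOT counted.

D = 57, ⌊√D⌋ = 7
descent: ρ → (-2,5,4)  [lands on river]
river: ρ → (4,3,-3)
river: ρ → (-3,3,4)
river: ρ → (4,5,-2)
river: ρ → (-2,7,1)
river: ρ → (1,7,-2)
ρ-cycle length = 6 (tail of 1 descent step not counted)

6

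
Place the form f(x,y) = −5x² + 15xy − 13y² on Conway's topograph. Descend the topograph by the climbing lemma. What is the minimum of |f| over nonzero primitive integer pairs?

translate: b→5 (≡-15 mod 10), so (5,-15,13)→(5,5,3)
flip: (5,5,3)→(3,-5,5)
translate: b→1 (≡-5 mod 6), so (3,-5,5)→(3,1,3)
reduced (well bottom): (3,1,3) with a≤c, −a<b≤a
well minimum |f| = |-3| = 3 (negative-definite)

3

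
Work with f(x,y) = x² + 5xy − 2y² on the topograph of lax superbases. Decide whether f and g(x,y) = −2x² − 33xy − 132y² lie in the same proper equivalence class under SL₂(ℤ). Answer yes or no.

D₁ = 33, D₂ = 33
river cycle of f (length 4): (-2, 3, 3), (3, 3, -2), (-2, 5, 1), (1, 5, -2)
river cycle of g (length 4): (-2, 3, 3), (3, 3, -2), (-2, 5, 1), (1, 5, -2)
cycles coincide ⇒ equivalent

yes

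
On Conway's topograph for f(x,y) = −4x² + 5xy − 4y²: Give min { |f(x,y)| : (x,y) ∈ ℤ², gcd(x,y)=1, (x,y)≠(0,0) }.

translate: b→3 (≡-5 mod 8), so (4,-5,4)→(4,3,3)
flip: (4,3,3)→(3,-3,4)
translate: b→3 (≡-3 mod 6), so (3,-3,4)→(3,3,4)
reduced (well bottom): (3,3,4) with a≤c, −a<b≤a
well minimum |f| = |-3| = 3 (negative-definite)

3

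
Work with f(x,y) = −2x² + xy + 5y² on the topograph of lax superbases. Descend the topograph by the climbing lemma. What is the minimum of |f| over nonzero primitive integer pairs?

descent: ρ → (5,-1,-2)
descent: ρ → (-2,5,2)  [lands on river]
river: ρ → (2,3,-4)
river: ρ → (-4,5,1)
river: ρ → (1,5,-4)
river: ρ → (-4,3,2)
river: ρ → (2,5,-2)
river: ρ → (-2,3,4)
river: ρ → (4,5,-1)
river: ρ → (-1,5,4)
river: ρ → (4,3,-2)
closes: descent 2, river 10
min |a| on river = 1

1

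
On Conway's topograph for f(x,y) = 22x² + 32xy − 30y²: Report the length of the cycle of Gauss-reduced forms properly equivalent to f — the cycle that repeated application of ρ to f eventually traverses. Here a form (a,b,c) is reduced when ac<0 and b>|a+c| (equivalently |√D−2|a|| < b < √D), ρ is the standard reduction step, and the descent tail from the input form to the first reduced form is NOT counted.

D = 3664, ⌊√D⌋ = 60
river: ρ → (-30,28,24)
river: ρ → (24,20,-34)
river: ρ → (-34,48,10)
river: ρ → (10,52,-24)
river: ρ → (-24,44,18)
river: ρ → (18,28,-40)
river: ρ → (-40,52,6)
river: ρ → (6,56,-22)
river: ρ → (-22,32,30)
river: ρ → (30,28,-24)
river: ρ → (-24,20,34)
river: ρ → (34,48,-10)
river: ρ → (-10,52,24)
river: ρ → (24,44,-18)
river: ρ → (-18,28,40)
river: ρ → (40,52,-6)
river: ρ → (-6,56,22)
river: ρ → (22,32,-30)
ρ-cycle length = 18 (tail of 0 descent steps not counted)

18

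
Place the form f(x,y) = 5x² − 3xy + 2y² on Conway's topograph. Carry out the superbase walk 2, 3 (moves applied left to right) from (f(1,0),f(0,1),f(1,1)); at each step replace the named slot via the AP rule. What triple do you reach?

start (5,2,4) = (f(1,0),f(0,1),f(1,1))
replace slot 2: 2·(5+4) − 2 = 16 → (5,16,4)
replace slot 3: 2·(5+16) − 4 = 38 → (5,16,38)

5,16,38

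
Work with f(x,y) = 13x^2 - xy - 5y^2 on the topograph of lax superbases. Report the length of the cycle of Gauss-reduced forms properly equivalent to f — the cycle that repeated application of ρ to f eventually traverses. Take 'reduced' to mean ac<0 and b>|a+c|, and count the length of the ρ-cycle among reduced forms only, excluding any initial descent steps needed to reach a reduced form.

D = 261, ⌊√D⌋ = 16
descent: ρ → (-5,11,7)  [lands on river]
river: ρ → (7,3,-9)
river: ρ → (-9,15,1)
river: ρ → (1,15,-9)
river: ρ → (-9,3,7)
river: ρ → (7,11,-5)
river: ρ → (-5,9,9)
river: ρ → (9,9,-5)
ρ-cycle length = 8 (tail of 1 descent step not counted)

8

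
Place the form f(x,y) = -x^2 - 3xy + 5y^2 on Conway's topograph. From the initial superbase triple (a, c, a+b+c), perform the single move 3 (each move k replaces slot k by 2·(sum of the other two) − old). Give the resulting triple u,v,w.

start (-1,5,1) = (f(1,0),f(0,1),f(1,1))
replace slot 3: 2·((-1)+5) − 1 = 7 → (-1,5,7)

-1,5,7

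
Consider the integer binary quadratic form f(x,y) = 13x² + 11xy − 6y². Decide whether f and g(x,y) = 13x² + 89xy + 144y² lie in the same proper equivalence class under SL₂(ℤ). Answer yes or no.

D₁ = 433, D₂ = 433
river cycle of f (length 46): (-6, 13, 11), (11, 9, -8), (-8, 7, 12), (12, 17, -3), (-3, 19, 6), (6, 17, -6), (-6, 19, 3), (3, 17, -12), (-12, 7, 8), (8, 9, -11), … (36 more)
river cycle of g (length 46): (13, 11, -6), (-6, 13, 11), (11, 9, -8), (-8, 7, 12), (12, 17, -3), (-3, 19, 6), (6, 17, -6), (-6, 19, 3), (3, 17, -12), (-12, 7, 8), … (36 more)
cycles coincide ⇒ equivalent

yes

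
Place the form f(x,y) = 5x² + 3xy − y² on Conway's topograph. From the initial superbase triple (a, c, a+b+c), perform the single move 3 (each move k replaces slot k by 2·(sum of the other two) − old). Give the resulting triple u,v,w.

start (5,-1,7) = (f(1,0),f(0,1),f(1,1))
replace slot 3: 2·(5+(-1)) − 7 = 1 → (5,-1,1)

5,-1,1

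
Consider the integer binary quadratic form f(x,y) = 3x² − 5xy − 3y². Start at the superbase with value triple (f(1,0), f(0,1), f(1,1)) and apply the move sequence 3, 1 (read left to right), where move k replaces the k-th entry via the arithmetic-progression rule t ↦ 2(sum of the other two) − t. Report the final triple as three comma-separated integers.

start (3,-3,-5) = (f(1,0),f(0,1),f(1,1))
replace slot 3: 2·(3+(-3)) − (-5) = 5 → (3,-3,5)
replace slot 1: 2·((-3)+5) − 3 = 1 → (1,-3,5)

1,-3,5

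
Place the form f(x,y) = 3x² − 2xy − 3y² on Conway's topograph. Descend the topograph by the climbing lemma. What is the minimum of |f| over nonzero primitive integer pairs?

descent: ρ → (-3,2,3)  [lands on river]
river: ρ → (3,4,-2)
river: ρ → (-2,4,3)
river: ρ → (3,2,-3)
river: ρ → (-3,4,2)
river: ρ → (2,4,-3)
closes: descent 1, river 6
min |a| on river = 2

2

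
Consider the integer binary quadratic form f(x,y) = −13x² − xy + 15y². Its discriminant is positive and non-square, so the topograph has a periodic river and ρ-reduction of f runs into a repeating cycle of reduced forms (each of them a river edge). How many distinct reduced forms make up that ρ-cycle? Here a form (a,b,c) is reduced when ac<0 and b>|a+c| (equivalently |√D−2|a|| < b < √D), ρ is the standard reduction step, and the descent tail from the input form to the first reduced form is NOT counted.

D = 781, ⌊√D⌋ = 27
descent: ρ → (15,1,-13)
descent: ρ → (-13,25,3)  [lands on river]
river: ρ → (3,23,-21)
river: ρ → (-21,19,5)
river: ρ → (5,21,-17)
river: ρ → (-17,13,9)
river: ρ → (9,23,-7)
river: ρ → (-7,19,15)
river: ρ → (15,11,-11)
river: ρ → (-11,11,15)
river: ρ → (15,19,-7)
river: ρ → (-7,23,9)
river: ρ → (9,13,-17)
river: ρ → (-17,21,5)
river: ρ → (5,19,-21)
river: ρ → (-21,23,3)
river: ρ → (3,25,-13)
river: ρ → (-13,27,1)
river: ρ → (1,27,-13)
ρ-cycle length = 18 (tail of 2 descent steps not counted)

18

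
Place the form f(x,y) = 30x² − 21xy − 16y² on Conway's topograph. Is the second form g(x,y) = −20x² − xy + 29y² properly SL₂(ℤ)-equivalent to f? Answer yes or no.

D₁ = 2361, D₂ = 2321
discriminants differ ⇒ not SL₂(ℤ)-equivalent

no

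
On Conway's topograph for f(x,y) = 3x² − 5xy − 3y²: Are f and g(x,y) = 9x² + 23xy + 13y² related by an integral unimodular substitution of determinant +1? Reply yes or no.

D₁ = 61, D₂ = 61
river cycle of f (length 6): (-3, 5, 3), (3, 7, -1), (-1, 7, 3), (3, 5, -3), (-3, 7, 1), (1, 7, -3)
river cycle of g (length 6): (-1, 7, 3), (3, 5, -3), (-3, 7, 1), (1, 7, -3), (-3, 5, 3), (3, 7, -1)
cycles coincide ⇒ equivalent

yes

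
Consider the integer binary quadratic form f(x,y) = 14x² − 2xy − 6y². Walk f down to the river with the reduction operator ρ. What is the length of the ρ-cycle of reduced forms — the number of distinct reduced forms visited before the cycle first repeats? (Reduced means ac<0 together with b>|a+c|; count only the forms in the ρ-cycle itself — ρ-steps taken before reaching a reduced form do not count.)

D = 340, ⌊√D⌋ = 18
descent: ρ → (-6,14,6)  [lands on river]
river: ρ → (6,10,-10)
river: ρ → (-10,10,6)
river: ρ → (6,14,-6)
river: ρ → (-6,10,10)
river: ρ → (10,10,-6)
ρ-cycle length = 6 (tail of 1 descent step not counted)

6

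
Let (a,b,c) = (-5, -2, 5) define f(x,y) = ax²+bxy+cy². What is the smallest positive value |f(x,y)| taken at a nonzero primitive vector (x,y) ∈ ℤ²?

descent: ρ → (5,2,-5)  [lands on river]
river: ρ → (-5,8,2)
river: ρ → (2,8,-5)
river: ρ → (-5,2,5)
river: ρ → (5,8,-2)
river: ρ → (-2,8,5)
closes: descent 1, river 6
min |a| on river = 2

2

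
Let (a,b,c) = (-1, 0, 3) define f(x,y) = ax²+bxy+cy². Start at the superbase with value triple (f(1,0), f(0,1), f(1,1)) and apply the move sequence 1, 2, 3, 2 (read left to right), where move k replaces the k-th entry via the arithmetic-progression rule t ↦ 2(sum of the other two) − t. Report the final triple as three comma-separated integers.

start (-1,3,2) = (f(1,0),f(0,1),f(1,1))
replace slot 1: 2·(3+2) − (-1) = 11 → (11,3,2)
replace slot 2: 2·(11+2) − 3 = 23 → (11,23,2)
replace slot 3: 2·(11+23) − 2 = 66 → (11,23,66)
replace slot 2: 2·(11+66) − 23 = 131 → (11,131,66)

11,131,66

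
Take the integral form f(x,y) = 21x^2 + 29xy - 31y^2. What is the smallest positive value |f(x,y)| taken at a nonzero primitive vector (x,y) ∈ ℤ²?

river: ρ → (-31,33,19)
river: ρ → (19,43,-21)
river: ρ → (-21,41,21)
river: ρ → (21,43,-19)
river: ρ → (-19,33,31)
river: ρ → (31,29,-21)
river: ρ → (-21,55,5)
river: ρ → (5,55,-21)
river: ρ → (-21,29,31)
river: ρ → (31,33,-19)
river: ρ → (-19,43,21)
river: ρ → (21,41,-21)
river: ρ → (-21,43,19)
river: ρ → (19,33,-31)
river: ρ → (-31,29,21)
river: ρ → (21,55,-5)
river: ρ → (-5,55,21)
river: ρ → (21,29,-31)
closes: descent 0, river 18
min |a| on river = 5

5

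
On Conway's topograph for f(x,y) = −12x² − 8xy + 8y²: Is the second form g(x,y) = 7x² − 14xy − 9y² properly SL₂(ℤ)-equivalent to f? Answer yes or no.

D₁ = 448, D₂ = 448
river cycle of f (length 4): (8, 8, -12), (-12, 16, 4), (4, 16, -12), (-12, 8, 8)
river cycle of g (length 6): (-9, 14, 7), (7, 14, -9), (-9, 4, 12), (12, 20, -1), (-1, 20, 12), (12, 4, -9)
cycles differ ⇒ inequivalent

no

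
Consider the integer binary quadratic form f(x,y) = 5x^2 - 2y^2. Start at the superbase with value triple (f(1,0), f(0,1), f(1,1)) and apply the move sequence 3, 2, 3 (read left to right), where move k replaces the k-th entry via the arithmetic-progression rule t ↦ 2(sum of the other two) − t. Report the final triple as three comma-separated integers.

start (5,-2,3) = (f(1,0),f(0,1),f(1,1))
replace slot 3: 2·(5+(-2)) − 3 = 3 → (5,-2,3)
replace slot 2: 2·(5+3) − (-2) = 18 → (5,18,3)
replace slot 3: 2·(5+18) − 3 = 43 → (5,18,43)

5,18,43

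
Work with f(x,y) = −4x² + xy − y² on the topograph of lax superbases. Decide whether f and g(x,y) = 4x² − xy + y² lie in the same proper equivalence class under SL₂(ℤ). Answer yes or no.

D₁ = -15, D₂ = -15
f is negative-definite; reduce −f:
−f: flip: (4,-1,1)→(1,1,4)
−f: reduced (well bottom): (1,1,4) with a≤c, −a<b≤a
flip sign back: reduced form of f is (-1,-1,-4)
g: flip: (4,-1,1)→(1,1,4)
g: reduced (well bottom): (1,1,4) with a≤c, −a<b≤a
reduced forms (-1, -1, -4) vs (1, 1, 4) ⇒ inequivalent

no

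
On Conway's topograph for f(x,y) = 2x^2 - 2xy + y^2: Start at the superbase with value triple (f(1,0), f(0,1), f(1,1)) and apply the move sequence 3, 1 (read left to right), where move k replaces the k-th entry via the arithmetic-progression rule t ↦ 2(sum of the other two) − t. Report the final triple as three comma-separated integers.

start (2,1,1) = (f(1,0),f(0,1),f(1,1))
replace slot 3: 2·(2+1) − 1 = 5 → (2,1,5)
replace slot 1: 2·(1+5) − 2 = 10 → (10,1,5)

10,1,5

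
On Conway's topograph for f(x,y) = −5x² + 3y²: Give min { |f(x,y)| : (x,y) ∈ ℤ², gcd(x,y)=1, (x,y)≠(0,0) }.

descent: ρ → (3,6,-2)  [lands on river]
river: ρ → (-2,6,3)
closes: descent 1, river 2
min |a| on river = 2

2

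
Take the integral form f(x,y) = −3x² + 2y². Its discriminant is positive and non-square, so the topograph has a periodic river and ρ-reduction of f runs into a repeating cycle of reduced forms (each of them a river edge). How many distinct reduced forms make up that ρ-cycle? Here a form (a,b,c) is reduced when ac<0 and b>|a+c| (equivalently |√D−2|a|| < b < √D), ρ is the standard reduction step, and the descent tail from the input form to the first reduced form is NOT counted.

D = 24, ⌊√D⌋ = 4
descent: ρ → (2,4,-1)  [lands on river]
river: ρ → (-1,4,2)
ρ-cycle length = 2 (tail of 1 descent step not counted)

2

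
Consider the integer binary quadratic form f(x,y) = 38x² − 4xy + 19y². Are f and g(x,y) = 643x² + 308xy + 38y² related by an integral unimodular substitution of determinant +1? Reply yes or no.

D₁ = -2872, D₂ = -2872
f: flip: (38,-4,19)→(19,4,38)
f: reduced (well bottom): (19,4,38) with a≤c, −a<b≤a
g: flip: (643,308,38)→(38,-308,643)
g: translate: b→-4 (≡-308 mod 76), so (38,-308,643)→(38,-4,19)
g: flip: (38,-4,19)→(19,4,38)
g: reduced (well bottom): (19,4,38) with a≤c, −a<b≤a
reduced forms (19, 4, 38) vs (19, 4, 38) ⇒ equivalent

yes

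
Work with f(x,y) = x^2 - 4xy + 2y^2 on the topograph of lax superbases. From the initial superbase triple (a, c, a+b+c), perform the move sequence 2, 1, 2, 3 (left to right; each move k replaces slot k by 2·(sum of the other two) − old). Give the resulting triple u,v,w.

start (1,2,-1) = (f(1,0),f(0,1),f(1,1))
replace slot 2: 2·(1+(-1)) − 2 = -2 → (1,-2,-1)
replace slot 1: 2·((-2)+(-1)) − 1 = -7 → (-7,-2,-1)
replace slot 2: 2·((-7)+(-1)) − (-2) = -14 → (-7,-14,-1)
replace slot 3: 2·((-7)+(-14)) − (-1) = -41 → (-7,-14,-41)

-7,-14,-41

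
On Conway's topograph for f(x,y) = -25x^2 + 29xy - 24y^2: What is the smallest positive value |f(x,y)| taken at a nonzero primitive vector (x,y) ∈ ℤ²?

translate: b→21 (≡-29 mod 50), so (25,-29,24)→(25,21,20)
flip: (25,21,20)→(20,-21,25)
translate: b→19 (≡-21 mod 40), so (20,-21,25)→(20,19,24)
reduced (well bottom): (20,19,24) with a≤c, −a<b≤a
well minimum |f| = |-20| = 20 (negative-definite)

20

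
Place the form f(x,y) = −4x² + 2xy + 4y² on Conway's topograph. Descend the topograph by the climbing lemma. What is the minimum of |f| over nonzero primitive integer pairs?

river: ρ → (4,6,-2)
river: ρ → (-2,6,4)
river: ρ → (4,2,-4)
river: ρ → (-4,6,2)
river: ρ → (2,6,-4)
river: ρ → (-4,2,4)
closes: descent 0, river 6
min |a| on river = 2

2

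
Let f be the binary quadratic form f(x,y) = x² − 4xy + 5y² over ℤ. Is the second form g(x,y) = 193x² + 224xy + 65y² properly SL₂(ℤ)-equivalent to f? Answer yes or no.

D₁ = -4, D₂ = -4
f: translate: b→0 (≡-4 mod 2), so (1,-4,5)→(1,0,1)
f: reduced (well bottom): (1,0,1) with a≤c, −a<b≤a
g: translate: b→-162 (≡224 mod 386), so (193,224,65)→(193,-162,34)
g: flip: (193,-162,34)→(34,162,193)
g: translate: b→26 (≡162 mod 68), so (34,162,193)→(34,26,5)
g: flip: (34,26,5)→(5,-26,34)
g: translate: b→4 (≡-26 mod 10), so (5,-26,34)→(5,4,1)
g: flip: (5,4,1)→(1,-4,5)
g: translate: b→0 (≡-4 mod 2), so (1,-4,5)→(1,0,1)
g: reduced (well bottom): (1,0,1) with a≤c, −a<b≤a
reduced forms (1, 0, 1) vs (1, 0, 1) ⇒ equivalent

yes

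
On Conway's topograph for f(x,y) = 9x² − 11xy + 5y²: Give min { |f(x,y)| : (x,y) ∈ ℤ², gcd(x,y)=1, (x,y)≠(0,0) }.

translate: b→7 (≡-11 mod 18), so (9,-11,5)→(9,7,3)
flip: (9,7,3)→(3,-7,9)
translate: b→-1 (≡-7 mod 6), so (3,-7,9)→(3,-1,5)
reduced (well bottom): (3,-1,5) with a≤c, −a<b≤a
well minimum = a = 3

3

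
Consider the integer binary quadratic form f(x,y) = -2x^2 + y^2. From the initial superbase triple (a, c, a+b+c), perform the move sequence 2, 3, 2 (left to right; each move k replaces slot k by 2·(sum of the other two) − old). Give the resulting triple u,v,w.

start (-2,1,-1) = (f(1,0),f(0,1),f(1,1))
replace slot 2: 2·((-2)+(-1)) − 1 = -7 → (-2,-7,-1)
replace slot 3: 2·((-2)+(-7)) − (-1) = -17 → (-2,-7,-17)
replace slot 2: 2·((-2)+(-17)) − (-7) = -31 → (-2,-31,-17)

-2,-31,-17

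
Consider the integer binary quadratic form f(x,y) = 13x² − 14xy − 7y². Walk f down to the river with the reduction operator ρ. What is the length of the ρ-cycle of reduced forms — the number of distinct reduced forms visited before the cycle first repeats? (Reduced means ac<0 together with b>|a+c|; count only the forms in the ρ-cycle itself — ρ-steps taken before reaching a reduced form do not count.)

D = 560, ⌊√D⌋ = 23
descent: ρ → (-7,14,13)  [lands on river]
river: ρ → (13,12,-8)
river: ρ → (-8,20,5)
river: ρ → (5,20,-8)
river: ρ → (-8,12,13)
river: ρ → (13,14,-7)
ρ-cycle length = 6 (tail of 1 descent step not counted)

6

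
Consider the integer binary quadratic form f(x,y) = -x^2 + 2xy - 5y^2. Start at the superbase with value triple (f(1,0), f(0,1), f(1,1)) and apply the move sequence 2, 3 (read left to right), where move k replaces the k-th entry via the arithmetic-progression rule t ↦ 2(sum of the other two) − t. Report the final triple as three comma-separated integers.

start (-1,-5,-4) = (f(1,0),f(0,1),f(1,1))
replace slot 2: 2·((-1)+(-4)) − (-5) = -5 → (-1,-5,-4)
replace slot 3: 2·((-1)+(-5)) − (-4) = -8 → (-1,-5,-8)

-1,-5,-8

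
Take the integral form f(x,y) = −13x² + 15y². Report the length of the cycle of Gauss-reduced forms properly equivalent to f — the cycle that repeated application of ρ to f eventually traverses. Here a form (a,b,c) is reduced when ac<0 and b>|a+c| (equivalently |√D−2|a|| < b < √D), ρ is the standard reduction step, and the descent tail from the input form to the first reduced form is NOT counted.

D = 780, ⌊√D⌋ = 27
descent: ρ → (15,0,-13)
descent: ρ → (-13,26,2)  [lands on river]
river: ρ → (2,26,-13)
ρ-cycle length = 2 (tail of 2 descent steps not counted)

2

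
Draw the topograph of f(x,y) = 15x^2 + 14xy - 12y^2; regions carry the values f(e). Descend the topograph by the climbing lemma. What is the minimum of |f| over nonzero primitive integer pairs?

river: ρ → (-12,10,17)
river: ρ → (17,24,-5)
river: ρ → (-5,26,12)
river: ρ → (12,22,-9)
river: ρ → (-9,14,20)
river: ρ → (20,26,-3)
river: ρ → (-3,28,11)
river: ρ → (11,16,-15)
river: ρ → (-15,14,12)
river: ρ → (12,10,-17)
river: ρ → (-17,24,5)
river: ρ → (5,26,-12)
river: ρ → (-12,22,9)
river: ρ → (9,14,-20)
river: ρ → (-20,26,3)
river: ρ → (3,28,-11)
river: ρ → (-11,16,15)
river: ρ → (15,14,-12)
closes: descent 0, river 18
min |a| on river = 3

3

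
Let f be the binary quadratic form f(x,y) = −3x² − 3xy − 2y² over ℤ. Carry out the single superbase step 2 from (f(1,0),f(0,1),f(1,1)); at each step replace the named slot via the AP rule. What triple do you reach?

start (-3,-2,-8) = (f(1,0),f(0,1),f(1,1))
replace slot 2: 2·((-3)+(-8)) − (-2) = -20 → (-3,-20,-8)

-3,-20,-8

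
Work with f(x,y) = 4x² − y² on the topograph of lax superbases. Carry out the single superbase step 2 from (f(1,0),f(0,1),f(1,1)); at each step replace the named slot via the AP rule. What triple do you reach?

start (4,-1,3) = (f(1,0),f(0,1),f(1,1))
replace slot 2: 2·(4+3) − (-1) = 15 → (4,15,3)

4,15,3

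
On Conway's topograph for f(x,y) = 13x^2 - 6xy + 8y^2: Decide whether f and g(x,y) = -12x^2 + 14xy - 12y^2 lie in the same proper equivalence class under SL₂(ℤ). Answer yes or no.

D₁ = -380, D₂ = -380
f: flip: (13,-6,8)→(8,6,13)
f: reduced (well bottom): (8,6,13) with a≤c, −a<b≤a
g is negative-definite; reduce −g:
−g: translate: b→10 (≡-14 mod 24), so (12,-14,12)→(12,10,10)
−g: flip: (12,10,10)→(10,-10,12)
−g: translate: b→10 (≡-10 mod 20), so (10,-10,12)→(10,10,12)
−g: reduced (well bottom): (10,10,12) with a≤c, −a<b≤a
flip sign back: reduced form of g is (-10,-10,-12)
reduced forms (8, 6, 13) vs (-10, -10, -12) ⇒ inequivalent

no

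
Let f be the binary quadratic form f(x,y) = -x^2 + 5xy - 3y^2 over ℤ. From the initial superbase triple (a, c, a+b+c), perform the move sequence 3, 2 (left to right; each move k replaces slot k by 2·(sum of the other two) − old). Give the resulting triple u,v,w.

start (-1,-3,1) = (f(1,0),f(0,1),f(1,1))
replace slot 3: 2·((-1)+(-3)) − 1 = -9 → (-1,-3,-9)
replace slot 2: 2·((-1)+(-9)) − (-3) = -17 → (-1,-17,-9)

-1,-17,-9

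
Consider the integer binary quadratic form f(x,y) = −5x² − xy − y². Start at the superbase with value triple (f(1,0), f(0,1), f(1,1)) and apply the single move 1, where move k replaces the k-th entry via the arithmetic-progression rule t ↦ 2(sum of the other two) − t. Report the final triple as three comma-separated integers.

start (-5,-1,-7) = (f(1,0),f(0,1),f(1,1))
replace slot 1: 2·((-1)+(-7)) − (-5) = -11 → (-11,-1,-7)

-11,-1,-7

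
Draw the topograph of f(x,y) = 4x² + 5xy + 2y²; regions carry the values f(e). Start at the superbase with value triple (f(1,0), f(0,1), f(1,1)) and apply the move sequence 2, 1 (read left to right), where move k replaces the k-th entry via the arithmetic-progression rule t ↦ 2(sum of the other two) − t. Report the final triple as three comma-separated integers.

start (4,2,11) = (f(1,0),f(0,1),f(1,1))
replace slot 2: 2·(4+11) − 2 = 28 → (4,28,11)
replace slot 1: 2·(28+11) − 4 = 74 → (74,28,11)

74,28,11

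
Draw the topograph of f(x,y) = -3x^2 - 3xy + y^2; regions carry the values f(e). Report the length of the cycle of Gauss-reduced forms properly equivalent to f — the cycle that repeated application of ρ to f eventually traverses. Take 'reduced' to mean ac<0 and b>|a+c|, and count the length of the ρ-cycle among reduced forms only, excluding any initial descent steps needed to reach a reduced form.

D = 21, ⌊√D⌋ = 4
descent: ρ → (1,3,-3)  [lands on river]
river: ρ → (-3,3,1)
ρ-cycle length = 2 (tail of 1 descent step not counted)

2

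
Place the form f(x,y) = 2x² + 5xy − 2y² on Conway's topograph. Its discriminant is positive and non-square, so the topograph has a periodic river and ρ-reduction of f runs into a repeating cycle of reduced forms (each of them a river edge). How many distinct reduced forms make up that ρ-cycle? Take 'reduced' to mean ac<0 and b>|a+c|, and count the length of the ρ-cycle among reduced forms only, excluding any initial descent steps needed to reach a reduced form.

D = 41, ⌊√D⌋ = 6
river: ρ → (-2,3,4)
river: ρ → (4,5,-1)
river: ρ → (-1,5,4)
river: ρ → (4,3,-2)
river: ρ → (-2,5,2)
river: ρ → (2,3,-4)
river: ρ → (-4,5,1)
river: ρ → (1,5,-4)
river: ρ → (-4,3,2)
river: ρ → (2,5,-2)
ρ-cycle length = 10 (tail of 0 descent steps not counted)

10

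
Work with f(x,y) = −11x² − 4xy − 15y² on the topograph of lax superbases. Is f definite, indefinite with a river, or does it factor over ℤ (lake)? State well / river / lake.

D = b²−4ac = (-4)² − 4·(-11)·(-15) = -644
D < 0 ⇒ definite ⇒ every region one sign ⇒ single well

well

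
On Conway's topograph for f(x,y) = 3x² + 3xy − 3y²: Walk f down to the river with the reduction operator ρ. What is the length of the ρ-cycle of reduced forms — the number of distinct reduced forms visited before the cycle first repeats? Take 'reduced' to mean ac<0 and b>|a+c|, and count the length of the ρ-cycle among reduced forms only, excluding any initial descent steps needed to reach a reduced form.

D = 45, ⌊√D⌋ = 6
river: ρ → (-3,3,3)
river: ρ → (3,3,-3)
ρ-cycle length = 2 (tail of 0 descent steps not counted)

2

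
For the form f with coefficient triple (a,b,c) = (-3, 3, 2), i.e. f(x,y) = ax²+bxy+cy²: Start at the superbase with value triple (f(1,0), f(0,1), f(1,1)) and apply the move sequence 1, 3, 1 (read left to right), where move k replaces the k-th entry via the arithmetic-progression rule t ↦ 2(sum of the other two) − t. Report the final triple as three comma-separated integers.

start (-3,2,2) = (f(1,0),f(0,1),f(1,1))
replace slot 1: 2·(2+2) − (-3) = 11 → (11,2,2)
replace slot 3: 2·(11+2) − 2 = 24 → (11,2,24)
replace slot 1: 2·(2+24) − 11 = 41 → (41,2,24)

41,2,24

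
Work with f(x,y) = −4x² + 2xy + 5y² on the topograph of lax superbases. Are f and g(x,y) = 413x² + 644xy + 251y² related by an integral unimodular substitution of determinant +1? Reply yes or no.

D₁ = 84, D₂ = 84
river cycle of f (length 6): (5, 8, -1), (-1, 8, 5), (5, 2, -4), (-4, 6, 3), (3, 6, -4), (-4, 2, 5)
river cycle of g (length 6): (3, 6, -4), (-4, 2, 5), (5, 8, -1), (-1, 8, 5), (5, 2, -4), (-4, 6, 3)
cycles coincide ⇒ equivalent

yes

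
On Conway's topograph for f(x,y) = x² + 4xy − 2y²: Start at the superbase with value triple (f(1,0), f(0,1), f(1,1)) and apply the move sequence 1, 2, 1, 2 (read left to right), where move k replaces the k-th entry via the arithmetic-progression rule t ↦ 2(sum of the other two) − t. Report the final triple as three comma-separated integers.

start (1,-2,3) = (f(1,0),f(0,1),f(1,1))
replace slot 1: 2·((-2)+3) − 1 = 1 → (1,-2,3)
replace slot 2: 2·(1+3) − (-2) = 10 → (1,10,3)
replace slot 1: 2·(10+3) − 1 = 25 → (25,10,3)
replace slot 2: 2·(25+3) − 10 = 46 → (25,46,3)

25,46,3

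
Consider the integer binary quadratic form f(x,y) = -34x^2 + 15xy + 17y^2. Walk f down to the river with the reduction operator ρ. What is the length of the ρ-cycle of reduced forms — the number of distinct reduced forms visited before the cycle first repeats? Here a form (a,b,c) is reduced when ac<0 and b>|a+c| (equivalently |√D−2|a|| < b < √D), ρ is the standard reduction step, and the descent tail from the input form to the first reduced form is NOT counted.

D = 2537, ⌊√D⌋ = 50
descent: ρ → (17,19,-32)  [lands on river]
river: ρ → (-32,45,4)
river: ρ → (4,43,-43)
river: ρ → (-43,43,4)
river: ρ → (4,45,-32)
river: ρ → (-32,19,17)
river: ρ → (17,49,-2)
river: ρ → (-2,47,41)
river: ρ → (41,35,-8)
river: ρ → (-8,45,16)
river: ρ → (16,19,-34)
river: ρ → (-34,49,1)
river: ρ → (1,49,-34)
river: ρ → (-34,19,16)
river: ρ → (16,45,-8)
river: ρ → (-8,35,41)
river: ρ → (41,47,-2)
river: ρ → (-2,49,17)
ρ-cycle length = 18 (tail of 1 descent step not counted)

18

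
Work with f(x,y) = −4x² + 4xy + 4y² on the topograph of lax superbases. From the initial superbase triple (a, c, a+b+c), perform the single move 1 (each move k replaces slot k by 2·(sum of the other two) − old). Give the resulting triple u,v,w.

start (-4,4,4) = (f(1,0),f(0,1),f(1,1))
replace slot 1: 2·(4+4) − (-4) = 20 → (20,4,4)

20,4,4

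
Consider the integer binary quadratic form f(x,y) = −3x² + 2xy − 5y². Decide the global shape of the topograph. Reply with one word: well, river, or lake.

D = b²−4ac = 2² − 4·(-3)·(-5) = -56
D < 0 ⇒ definite ⇒ every region one sign ⇒ single well

well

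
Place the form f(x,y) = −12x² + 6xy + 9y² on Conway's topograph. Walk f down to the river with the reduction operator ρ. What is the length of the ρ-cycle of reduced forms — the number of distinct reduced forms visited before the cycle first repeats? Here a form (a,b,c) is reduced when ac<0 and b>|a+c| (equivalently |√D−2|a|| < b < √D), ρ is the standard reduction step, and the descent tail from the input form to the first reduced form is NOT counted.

D = 468, ⌊√D⌋ = 21
river: ρ → (9,12,-9)
river: ρ → (-9,6,12)
river: ρ → (12,18,-3)
river: ρ → (-3,18,12)
river: ρ → (12,6,-9)
river: ρ → (-9,12,9)
river: ρ → (9,6,-12)
river: ρ → (-12,18,3)
river: ρ → (3,18,-12)
river: ρ → (-12,6,9)
ρ-cycle length = 10 (tail of 0 descent steps not counted)

10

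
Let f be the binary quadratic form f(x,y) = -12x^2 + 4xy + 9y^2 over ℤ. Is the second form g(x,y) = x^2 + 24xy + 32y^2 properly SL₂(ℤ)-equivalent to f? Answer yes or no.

D₁ = 448, D₂ = 448
river cycle of f (length 6): (9, 14, -7), (-7, 14, 9), (9, 4, -12), (-12, 20, 1), (1, 20, -12), (-12, 4, 9)
river cycle of g (length 6): (1, 20, -12), (-12, 4, 9), (9, 14, -7), (-7, 14, 9), (9, 4, -12), (-12, 20, 1)
cycles coincide ⇒ equivalent

yes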